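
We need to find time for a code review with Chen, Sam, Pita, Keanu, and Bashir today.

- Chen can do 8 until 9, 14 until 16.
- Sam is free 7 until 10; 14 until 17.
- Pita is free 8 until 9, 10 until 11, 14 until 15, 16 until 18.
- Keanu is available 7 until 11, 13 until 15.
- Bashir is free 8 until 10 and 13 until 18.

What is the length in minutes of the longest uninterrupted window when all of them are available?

60

Chen ∩ Sam: 08:00-09:00, 14:00-16:00.
Chen ∩ Sam ∩ Pita: 08:00-09:00, 14:00-15:00.
Chen ∩ Sam ∩ Pita ∩ Keanu: 08:00-09:00, 14:00-15:00.
Chen ∩ Sam ∩ Pita ∩ Keanu ∩ Bashir: 08:00-09:00, 14:00-15:00.
The longest is 08:00-09:00 at 60 minutes.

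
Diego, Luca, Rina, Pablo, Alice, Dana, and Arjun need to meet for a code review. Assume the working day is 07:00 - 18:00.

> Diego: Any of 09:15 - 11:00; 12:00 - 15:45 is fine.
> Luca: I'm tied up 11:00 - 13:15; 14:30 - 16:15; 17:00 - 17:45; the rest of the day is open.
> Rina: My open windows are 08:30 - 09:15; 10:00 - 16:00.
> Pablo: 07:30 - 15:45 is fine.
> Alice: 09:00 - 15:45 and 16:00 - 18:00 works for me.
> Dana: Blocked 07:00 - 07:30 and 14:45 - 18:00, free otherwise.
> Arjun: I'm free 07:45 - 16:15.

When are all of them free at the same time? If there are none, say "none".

10:00-11:00, 13:15-14:30

Diego free: 09:15-11:00, 12:00-15:45.
Luca free: 07:00-11:00, 13:15-14:30, 16:15-17:00, 17:45-18:00 (invert busy blocks within the working day).
Rina free: 08:30-09:15, 10:00-16:00.
Pablo free: 07:30-15:45.
Alice free: 09:00-15:45, 16:00-18:00.
Dana free: 07:30-14:45 (invert busy blocks within the working day).
Arjun free: 07:45-16:15.
Diego ∩ Luca: 09:15-11:00, 13:15-14:30.
Diego ∩ Luca ∩ Rina: 10:00-11:00, 13:15-14:30.
Diego ∩ Luca ∩ Rina ∩ Pablo: 10:00-11:00, 13:15-14:30.
Diego ∩ Luca ∩ Rina ∩ Pablo ∩ Alice: 10:00-11:00, 13:15-14:30.
Diego ∩ Luca ∩ Rina ∩ Pablo ∩ Alice ∩ Dana: 10:00-11:00, 13:15-14:30.
Diego ∩ Luca ∩ Rina ∩ Pablo ∩ Alice ∩ Dana ∩ Arjun: 10:00-11:00, 13:15-14:30.
So the common availability across everyone is 10:00-11:00, 13:15-14:30.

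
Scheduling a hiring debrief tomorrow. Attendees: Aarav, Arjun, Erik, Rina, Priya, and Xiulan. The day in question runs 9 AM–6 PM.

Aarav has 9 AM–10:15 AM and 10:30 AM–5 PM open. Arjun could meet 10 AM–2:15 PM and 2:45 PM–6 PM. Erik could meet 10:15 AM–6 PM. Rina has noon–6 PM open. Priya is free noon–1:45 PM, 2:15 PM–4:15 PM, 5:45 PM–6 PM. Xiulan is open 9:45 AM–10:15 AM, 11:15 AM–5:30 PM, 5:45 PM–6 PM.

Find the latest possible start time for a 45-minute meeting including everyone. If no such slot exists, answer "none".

15:30

Aarav ∩ Arjun: 10:00-10:15, 10:30-14:15, 14:45-17:00.
Aarav ∩ Arjun ∩ Erik: 10:30-14:15, 14:45-17:00.
Aarav ∩ Arjun ∩ Erik ∩ Rina: 12:00-14:15, 14:45-17:00.
Aarav ∩ Arjun ∩ Erik ∩ Rina ∩ Priya: 12:00-13:45, 14:45-16:15.
Aarav ∩ Arjun ∩ Erik ∩ Rina ∩ Priya ∩ Xiulan: 12:00-13:45, 14:45-16:15.
The last common window of at least 45 minutes is 14:45-16:15; a 45-minute meeting can start as late as 15:30 and still end by 16:15.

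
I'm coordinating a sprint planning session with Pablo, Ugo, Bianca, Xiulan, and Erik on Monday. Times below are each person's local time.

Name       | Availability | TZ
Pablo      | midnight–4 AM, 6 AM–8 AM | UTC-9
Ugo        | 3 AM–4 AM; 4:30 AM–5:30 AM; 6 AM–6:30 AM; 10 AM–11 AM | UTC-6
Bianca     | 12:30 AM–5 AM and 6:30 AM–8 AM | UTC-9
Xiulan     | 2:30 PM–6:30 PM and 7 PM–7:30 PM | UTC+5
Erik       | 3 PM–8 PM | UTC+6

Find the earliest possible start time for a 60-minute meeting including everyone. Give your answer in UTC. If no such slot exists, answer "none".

Pablo in UTC: 09:00-13:00, 15:00-17:00 (add 9h to convert from UTC-9).
Ugo in UTC: 09:00-10:00, 10:30-11:30, 12:00-12:30, 16:00-17:00 (add 6h to convert from UTC-6).
Bianca in UTC: 09:30-14:00, 15:30-17:00 (add 9h to convert from UTC-9).
Xiulan in UTC: 09:30-13:30, 14:00-14:30 (subtract 5h to convert from UTC+5).
Erik in UTC: 09:00-14:00 (subtract 6h to convert from UTC+6).
Pablo ∩ Ugo: 09:00-10:00, 10:30-11:30, 12:00-12:30, 16:00-17:00.
Pablo ∩ Ugo ∩ Bianca: 09:30-10:00, 10:30-11:30, 12:00-12:30, 16:00-17:00.
Pablo ∩ Ugo ∩ Bianca ∩ Xiulan: 09:30-10:00, 10:30-11:30, 12:00-12:30.
Pablo ∩ Ugo ∩ Bianca ∩ Xiulan ∩ Erik: 09:30-10:00, 10:30-11:30, 12:00-12:30.
The first common window of at least 60 minutes is 10:30-11:30, so the earliest start is 10:30.

10:30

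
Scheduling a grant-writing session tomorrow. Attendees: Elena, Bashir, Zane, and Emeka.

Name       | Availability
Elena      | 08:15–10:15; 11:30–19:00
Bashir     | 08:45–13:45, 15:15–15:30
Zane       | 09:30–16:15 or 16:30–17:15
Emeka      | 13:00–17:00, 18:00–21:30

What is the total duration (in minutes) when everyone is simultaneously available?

60

Elena ∩ Bashir: 08:45-10:15, 11:30-13:45, 15:15-15:30.
Elena ∩ Bashir ∩ Zane: 09:30-10:15, 11:30-13:45, 15:15-15:30.
Elena ∩ Bashir ∩ Zane ∩ Emeka: 13:00-13:45, 15:15-15:30.
Summing the common windows: 45 + 15 = 60 minutes.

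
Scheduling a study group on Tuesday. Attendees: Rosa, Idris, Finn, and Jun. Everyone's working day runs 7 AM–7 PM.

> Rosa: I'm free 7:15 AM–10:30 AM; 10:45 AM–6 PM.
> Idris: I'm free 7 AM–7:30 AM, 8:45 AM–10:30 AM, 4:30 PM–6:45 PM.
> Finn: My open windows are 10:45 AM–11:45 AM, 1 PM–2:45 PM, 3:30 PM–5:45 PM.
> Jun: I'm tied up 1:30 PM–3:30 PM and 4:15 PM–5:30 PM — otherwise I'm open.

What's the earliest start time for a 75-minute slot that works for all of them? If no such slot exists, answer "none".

none

Rosa free: 07:15-10:30, 10:45-18:00.
Idris free: 07:00-07:30, 08:45-10:30, 16:30-18:45.
Finn free: 10:45-11:45, 13:00-14:45, 15:30-17:45.
Jun free: 07:00-13:30, 15:30-16:15, 17:30-19:00 (invert busy blocks within the working day).
Rosa ∩ Idris: 07:15-07:30, 08:45-10:30, 16:30-18:00.
Rosa ∩ Idris ∩ Finn: 16:30-17:45.
Rosa ∩ Idris ∩ Finn ∩ Jun: 17:30-17:45.
No common window is at least 75 minutes long.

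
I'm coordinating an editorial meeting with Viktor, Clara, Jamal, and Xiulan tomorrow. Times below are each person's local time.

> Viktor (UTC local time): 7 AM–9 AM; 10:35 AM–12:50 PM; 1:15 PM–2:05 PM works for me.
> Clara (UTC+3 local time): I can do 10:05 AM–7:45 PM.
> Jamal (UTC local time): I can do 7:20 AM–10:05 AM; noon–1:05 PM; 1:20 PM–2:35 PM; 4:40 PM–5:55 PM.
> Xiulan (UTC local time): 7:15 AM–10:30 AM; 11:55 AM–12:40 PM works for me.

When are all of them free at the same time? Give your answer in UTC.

Viktor in UTC: 07:00-09:00, 10:35-12:50, 13:15-14:05.
Clara in UTC: 07:05-16:45 (subtract 3h to convert from UTC+3).
Jamal in UTC: 07:20-10:05, 12:00-13:05, 13:20-14:35, 16:40-17:55.
Xiulan in UTC: 07:15-10:30, 11:55-12:40.
Viktor ∩ Clara: 07:05-09:00, 10:35-12:50, 13:15-14:05.
Viktor ∩ Clara ∩ Jamal: 07:20-09:00, 12:00-12:50, 13:20-14:05.
Viktor ∩ Clara ∩ Jamal ∩ Xiulan: 07:20-09:00, 12:00-12:40.

07:20-09:00, 12:00-12:40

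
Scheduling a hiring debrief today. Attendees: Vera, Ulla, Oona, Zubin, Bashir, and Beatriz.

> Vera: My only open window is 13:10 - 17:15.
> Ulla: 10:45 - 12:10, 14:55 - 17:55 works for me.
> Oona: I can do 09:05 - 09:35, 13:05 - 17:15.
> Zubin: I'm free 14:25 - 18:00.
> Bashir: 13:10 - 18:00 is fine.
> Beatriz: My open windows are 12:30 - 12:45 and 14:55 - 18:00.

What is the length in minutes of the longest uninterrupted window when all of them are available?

Vera ∩ Ulla: 14:55-17:15.
Vera ∩ Ulla ∩ Oona: 14:55-17:15.
Vera ∩ Ulla ∩ Oona ∩ Zubin: 14:55-17:15.
Vera ∩ Ulla ∩ Oona ∩ Zubin ∩ Bashir: 14:55-17:15.
Vera ∩ Ulla ∩ Oona ∩ Zubin ∩ Bashir ∩ Beatriz: 14:55-17:15.
So the common availability across everyone is 14:55-17:15.
The longest is 14:55-17:15 at 140 minutes.

140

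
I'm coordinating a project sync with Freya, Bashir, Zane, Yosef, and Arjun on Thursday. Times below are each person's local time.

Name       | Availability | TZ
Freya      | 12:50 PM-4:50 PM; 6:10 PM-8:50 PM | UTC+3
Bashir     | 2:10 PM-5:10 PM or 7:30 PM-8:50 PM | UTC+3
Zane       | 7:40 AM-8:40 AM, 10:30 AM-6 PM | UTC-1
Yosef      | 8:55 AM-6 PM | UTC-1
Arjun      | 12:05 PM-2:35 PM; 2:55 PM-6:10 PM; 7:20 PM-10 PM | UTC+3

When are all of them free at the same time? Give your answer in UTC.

Freya in UTC: 09:50-13:50, 15:10-17:50 (subtract 3h to convert from UTC+3).
Bashir in UTC: 11:10-14:10, 16:30-17:50 (subtract 3h to convert from UTC+3).
Zane in UTC: 08:40-09:40, 11:30-19:00 (add 1h to convert from UTC-1).
Yosef in UTC: 09:55-19:00 (add 1h to convert from UTC-1).
Arjun in UTC: 09:05-11:35, 11:55-15:10, 16:20-19:00 (subtract 3h to convert from UTC+3).
Freya ∩ Bashir: 11:10-13:50, 16:30-17:50.
Freya ∩ Bashir ∩ Zane: 11:30-13:50, 16:30-17:50.
Freya ∩ Bashir ∩ Zane ∩ Yosef: 11:30-13:50, 16:30-17:50.
Freya ∩ Bashir ∩ Zane ∩ Yosef ∩ Arjun: 11:30-11:35, 11:55-13:50, 16:30-17:50.

11:30-11:35, 11:55-13:50, 16:30-17:50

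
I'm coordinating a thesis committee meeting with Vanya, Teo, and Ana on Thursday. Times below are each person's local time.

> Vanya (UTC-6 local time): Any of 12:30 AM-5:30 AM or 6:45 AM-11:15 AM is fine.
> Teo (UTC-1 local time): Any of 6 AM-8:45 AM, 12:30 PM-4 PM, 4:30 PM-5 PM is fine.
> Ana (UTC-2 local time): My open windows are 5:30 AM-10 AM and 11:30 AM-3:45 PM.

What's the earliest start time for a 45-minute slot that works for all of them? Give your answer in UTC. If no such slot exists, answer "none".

07:30

Vanya in UTC: 06:30-11:30, 12:45-17:15 (add 6h to convert from UTC-6).
Teo in UTC: 07:00-09:45, 13:30-17:00, 17:30-18:00 (add 1h to convert from UTC-1).
Ana in UTC: 07:30-12:00, 13:30-17:45 (add 2h to convert from UTC-2).
Vanya ∩ Teo: 07:00-09:45, 13:30-17:00.
Vanya ∩ Teo ∩ Ana: 07:30-09:45, 13:30-17:00.
The first common window of at least 45 minutes is 07:30-09:45, so the earliest start is 07:30.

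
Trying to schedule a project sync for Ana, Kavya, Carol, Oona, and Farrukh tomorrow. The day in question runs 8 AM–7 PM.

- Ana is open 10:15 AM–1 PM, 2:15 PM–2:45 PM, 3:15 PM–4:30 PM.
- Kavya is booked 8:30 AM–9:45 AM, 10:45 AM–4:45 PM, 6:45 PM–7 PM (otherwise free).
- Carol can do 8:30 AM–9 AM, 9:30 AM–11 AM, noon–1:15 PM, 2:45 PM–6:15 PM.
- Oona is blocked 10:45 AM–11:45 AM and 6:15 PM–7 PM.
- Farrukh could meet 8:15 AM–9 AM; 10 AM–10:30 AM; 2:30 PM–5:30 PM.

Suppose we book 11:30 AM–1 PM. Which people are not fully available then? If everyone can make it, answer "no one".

Carol, Farrukh, Kavya, Oona

Ana free: 10:15-13:00, 14:15-14:45, 15:15-16:30.
Kavya free: 08:00-08:30, 09:45-10:45, 16:45-18:45 (invert busy blocks within the working day).
Carol free: 08:30-09:00, 09:30-11:00, 12:00-13:15, 14:45-18:15.
Oona free: 08:00-10:45, 11:45-18:15 (invert busy blocks within the working day).
Farrukh free: 08:15-09:00, 10:00-10:30, 14:30-17:30.
Ana: free for 11:30-13:00. Kavya: not fully free for 11:30-13:00. Carol: not fully free for 11:30-13:00. Oona: not fully free for 11:30-13:00. Farrukh: not fully free for 11:30-13:00.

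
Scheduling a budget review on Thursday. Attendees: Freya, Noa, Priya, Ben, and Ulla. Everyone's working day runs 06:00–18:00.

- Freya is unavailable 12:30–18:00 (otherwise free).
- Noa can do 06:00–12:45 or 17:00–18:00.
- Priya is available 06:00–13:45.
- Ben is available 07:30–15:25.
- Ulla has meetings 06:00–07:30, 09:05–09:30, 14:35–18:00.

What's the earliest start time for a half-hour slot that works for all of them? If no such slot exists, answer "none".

07:30

Freya free: 06:00-12:30 (invert busy blocks within the working day).
Noa free: 06:00-12:45, 17:00-18:00.
Priya free: 06:00-13:45.
Ben free: 07:30-15:25.
Ulla free: 07:30-09:05, 09:30-14:35 (invert busy blocks within the working day).
Freya ∩ Noa: 06:00-12:30.
Freya ∩ Noa ∩ Priya: 06:00-12:30.
Freya ∩ Noa ∩ Priya ∩ Ben: 07:30-12:30.
Freya ∩ Noa ∩ Priya ∩ Ben ∩ Ulla: 07:30-09:05, 09:30-12:30.
So the common availability across everyone is 07:30-09:05, 09:30-12:30.
The first common window of at least 30 minutes is 07:30-09:05, so the earliest start is 07:30.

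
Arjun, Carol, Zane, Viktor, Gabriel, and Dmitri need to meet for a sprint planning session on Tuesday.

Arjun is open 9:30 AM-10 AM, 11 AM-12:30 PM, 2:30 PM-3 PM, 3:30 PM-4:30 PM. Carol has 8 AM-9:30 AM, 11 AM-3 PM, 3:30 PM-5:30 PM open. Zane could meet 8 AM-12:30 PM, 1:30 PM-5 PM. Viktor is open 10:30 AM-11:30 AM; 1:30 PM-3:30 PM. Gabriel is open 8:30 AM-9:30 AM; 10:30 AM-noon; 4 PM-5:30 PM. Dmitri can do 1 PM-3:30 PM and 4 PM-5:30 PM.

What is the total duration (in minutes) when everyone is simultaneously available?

Arjun ∩ Carol: 11:00-12:30, 14:30-15:00, 15:30-16:30.
Arjun ∩ Carol ∩ Zane: 11:00-12:30, 14:30-15:00, 15:30-16:30.
Arjun ∩ Carol ∩ Zane ∩ Viktor: 11:00-11:30, 14:30-15:00.
Arjun ∩ Carol ∩ Zane ∩ Viktor ∩ Gabriel: 11:00-11:30.
Arjun ∩ Carol ∩ Zane ∩ Viktor ∩ Gabriel ∩ Dmitri: ∅.
There is no time when everyone is free.
There is no common window, so the total is 0 minutes.

0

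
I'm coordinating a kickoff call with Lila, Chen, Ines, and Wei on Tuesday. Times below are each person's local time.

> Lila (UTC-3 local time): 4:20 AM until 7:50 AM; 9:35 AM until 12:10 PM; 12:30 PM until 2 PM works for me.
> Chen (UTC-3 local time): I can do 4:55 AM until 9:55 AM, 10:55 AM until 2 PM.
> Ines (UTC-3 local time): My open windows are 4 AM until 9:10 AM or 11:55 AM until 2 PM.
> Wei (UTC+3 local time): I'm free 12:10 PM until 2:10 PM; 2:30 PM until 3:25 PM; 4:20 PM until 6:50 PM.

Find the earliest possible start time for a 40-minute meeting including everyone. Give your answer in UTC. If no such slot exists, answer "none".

Lila in UTC: 07:20-10:50, 12:35-15:10, 15:30-17:00 (add 3h to convert from UTC-3).
Chen in UTC: 07:55-12:55, 13:55-17:00 (add 3h to convert from UTC-3).
Ines in UTC: 07:00-12:10, 14:55-17:00 (add 3h to convert from UTC-3).
Wei in UTC: 09:10-11:10, 11:30-12:25, 13:20-15:50 (subtract 3h to convert from UTC+3).
Lila ∩ Chen: 07:55-10:50, 12:35-12:55, 13:55-15:10, 15:30-17:00.
Lila ∩ Chen ∩ Ines: 07:55-10:50, 14:55-15:10, 15:30-17:00.
Lila ∩ Chen ∩ Ines ∩ Wei: 09:10-10:50, 14:55-15:10, 15:30-15:50.
The first common window of at least 40 minutes is 09:10-10:50, so the earliest start is 09:10.

09:10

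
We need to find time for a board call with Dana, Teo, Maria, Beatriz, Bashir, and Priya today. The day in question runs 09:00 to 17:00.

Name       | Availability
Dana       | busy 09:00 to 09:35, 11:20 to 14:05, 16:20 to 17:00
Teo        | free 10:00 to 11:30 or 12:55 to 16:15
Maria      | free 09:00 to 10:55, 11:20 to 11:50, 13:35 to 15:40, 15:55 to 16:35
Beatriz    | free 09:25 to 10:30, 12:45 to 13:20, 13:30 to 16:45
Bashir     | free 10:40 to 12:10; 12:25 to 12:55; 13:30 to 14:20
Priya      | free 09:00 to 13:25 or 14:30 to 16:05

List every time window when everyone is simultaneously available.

Dana free: 09:35-11:20, 14:05-16:20 (invert busy blocks within the working day).
Teo free: 10:00-11:30, 12:55-16:15.
Maria free: 09:00-10:55, 11:20-11:50, 13:35-15:40, 15:55-16:35.
Beatriz free: 09:25-10:30, 12:45-13:20, 13:30-16:45.
Bashir free: 10:40-12:10, 12:25-12:55, 13:30-14:20.
Priya free: 09:00-13:25, 14:30-16:05.
Dana ∩ Teo: 10:00-11:20, 14:05-16:15.
Dana ∩ Teo ∩ Maria: 10:00-10:55, 14:05-15:40, 15:55-16:15.
Dana ∩ Teo ∩ Maria ∩ Beatriz: 10:00-10:30, 14:05-15:40, 15:55-16:15.
Dana ∩ Teo ∩ Maria ∩ Beatriz ∩ Bashir: 14:05-14:20.
Dana ∩ Teo ∩ Maria ∩ Beatriz ∩ Bashir ∩ Priya: ∅.
There is no time when everyone is free.

none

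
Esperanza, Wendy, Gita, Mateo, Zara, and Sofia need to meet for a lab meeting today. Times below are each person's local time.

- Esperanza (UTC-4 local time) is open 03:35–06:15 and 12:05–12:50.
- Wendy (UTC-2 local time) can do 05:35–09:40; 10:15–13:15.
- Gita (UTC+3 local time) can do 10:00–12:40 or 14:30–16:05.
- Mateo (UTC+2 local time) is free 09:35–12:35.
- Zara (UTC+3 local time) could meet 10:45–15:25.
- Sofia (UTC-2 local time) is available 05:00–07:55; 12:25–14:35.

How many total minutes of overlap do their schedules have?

115

Esperanza in UTC: 07:35-10:15, 16:05-16:50 (add 4h to convert from UTC-4).
Wendy in UTC: 07:35-11:40, 12:15-15:15 (add 2h to convert from UTC-2).
Gita in UTC: 07:00-09:40, 11:30-13:05 (subtract 3h to convert from UTC+3).
Mateo in UTC: 07:35-10:35 (subtract 2h to convert from UTC+2).
Zara in UTC: 07:45-12:25 (subtract 3h to convert from UTC+3).
Sofia in UTC: 07:00-09:55, 14:25-16:35 (add 2h to convert from UTC-2).
Esperanza ∩ Wendy: 07:35-10:15.
Esperanza ∩ Wendy ∩ Gita: 07:35-09:40.
Esperanza ∩ Wendy ∩ Gita ∩ Mateo: 07:35-09:40.
Esperanza ∩ Wendy ∩ Gita ∩ Mateo ∩ Zara: 07:45-09:40.
Esperanza ∩ Wendy ∩ Gita ∩ Mateo ∩ Zara ∩ Sofia: 07:45-09:40.
That's a single block of 115 minutes.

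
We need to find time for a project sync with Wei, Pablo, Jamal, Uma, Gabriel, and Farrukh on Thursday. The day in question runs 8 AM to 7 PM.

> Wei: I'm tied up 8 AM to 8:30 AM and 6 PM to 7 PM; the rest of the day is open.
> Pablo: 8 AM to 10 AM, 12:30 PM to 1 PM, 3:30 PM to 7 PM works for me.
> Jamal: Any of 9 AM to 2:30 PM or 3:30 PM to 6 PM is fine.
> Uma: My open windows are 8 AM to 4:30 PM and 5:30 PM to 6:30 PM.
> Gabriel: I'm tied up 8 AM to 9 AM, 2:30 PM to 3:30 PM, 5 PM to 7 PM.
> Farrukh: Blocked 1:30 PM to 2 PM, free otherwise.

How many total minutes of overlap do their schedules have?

150

Wei free: 08:30-18:00 (invert busy blocks within the working day).
Pablo free: 08:00-10:00, 12:30-13:00, 15:30-19:00.
Jamal free: 09:00-14:30, 15:30-18:00.
Uma free: 08:00-16:30, 17:30-18:30.
Gabriel free: 09:00-14:30, 15:30-17:00 (invert busy blocks within the working day).
Farrukh free: 08:00-13:30, 14:00-19:00 (invert busy blocks within the working day).
Wei ∩ Pablo: 08:30-10:00, 12:30-13:00, 15:30-18:00.
Wei ∩ Pablo ∩ Jamal: 09:00-10:00, 12:30-13:00, 15:30-18:00.
Wei ∩ Pablo ∩ Jamal ∩ Uma: 09:00-10:00, 12:30-13:00, 15:30-16:30, 17:30-18:00.
Wei ∩ Pablo ∩ Jamal ∩ Uma ∩ Gabriel: 09:00-10:00, 12:30-13:00, 15:30-16:30.
Wei ∩ Pablo ∩ Jamal ∩ Uma ∩ Gabriel ∩ Farrukh: 09:00-10:00, 12:30-13:00, 15:30-16:30.
Summing the common windows: 60 + 30 + 60 = 150 minutes.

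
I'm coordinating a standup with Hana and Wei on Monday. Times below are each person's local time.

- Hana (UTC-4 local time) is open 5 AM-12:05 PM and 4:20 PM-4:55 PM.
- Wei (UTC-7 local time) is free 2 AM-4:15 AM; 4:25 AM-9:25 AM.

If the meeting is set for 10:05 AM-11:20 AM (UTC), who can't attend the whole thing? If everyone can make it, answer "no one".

Wei

Hana in UTC: 09:00-16:05, 20:20-20:55 (add 4h to convert from UTC-4).
Wei in UTC: 09:00-11:15, 11:25-16:25 (add 7h to convert from UTC-7).
Hana: free for 10:05-11:20. Wei: not fully free for 10:05-11:20.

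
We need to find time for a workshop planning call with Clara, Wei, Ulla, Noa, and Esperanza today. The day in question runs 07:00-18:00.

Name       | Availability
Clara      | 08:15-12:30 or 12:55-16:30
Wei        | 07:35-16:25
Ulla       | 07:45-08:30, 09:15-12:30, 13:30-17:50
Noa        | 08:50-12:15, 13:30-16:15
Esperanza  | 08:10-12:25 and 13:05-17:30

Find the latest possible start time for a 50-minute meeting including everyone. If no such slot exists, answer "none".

Clara ∩ Wei: 08:15-12:30, 12:55-16:25.
Clara ∩ Wei ∩ Ulla: 08:15-08:30, 09:15-12:30, 13:30-16:25.
Clara ∩ Wei ∩ Ulla ∩ Noa: 09:15-12:15, 13:30-16:15.
Clara ∩ Wei ∩ Ulla ∩ Noa ∩ Esperanza: 09:15-12:15, 13:30-16:15.
The last common window of at least 50 minutes is 13:30-16:15; a 50-minute meeting can start as late as 15:25 and still end by 16:15.

15:25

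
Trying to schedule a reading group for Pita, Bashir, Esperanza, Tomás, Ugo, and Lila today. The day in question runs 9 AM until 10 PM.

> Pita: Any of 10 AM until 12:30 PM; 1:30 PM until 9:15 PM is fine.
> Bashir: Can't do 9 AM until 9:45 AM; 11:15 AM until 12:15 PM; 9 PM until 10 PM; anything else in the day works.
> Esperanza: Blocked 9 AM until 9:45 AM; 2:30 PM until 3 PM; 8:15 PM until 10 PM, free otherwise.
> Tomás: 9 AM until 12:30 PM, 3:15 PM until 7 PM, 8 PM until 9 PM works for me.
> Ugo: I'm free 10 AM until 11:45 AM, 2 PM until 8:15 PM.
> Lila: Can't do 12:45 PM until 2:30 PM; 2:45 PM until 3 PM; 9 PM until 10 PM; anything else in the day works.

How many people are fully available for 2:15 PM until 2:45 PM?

Pita free: 10:00-12:30, 13:30-21:15.
Bashir free: 09:45-11:15, 12:15-21:00 (invert busy blocks within the working day).
Esperanza free: 09:45-14:30, 15:00-20:15 (invert busy blocks within the working day).
Tomás free: 09:00-12:30, 15:15-19:00, 20:00-21:00.
Ugo free: 10:00-11:45, 14:00-20:15.
Lila free: 09:00-12:45, 14:30-14:45, 15:00-21:00 (invert busy blocks within the working day).
Pita, Bashir, and Ugo can make the full 14:15-14:45 slot — that's 3.

3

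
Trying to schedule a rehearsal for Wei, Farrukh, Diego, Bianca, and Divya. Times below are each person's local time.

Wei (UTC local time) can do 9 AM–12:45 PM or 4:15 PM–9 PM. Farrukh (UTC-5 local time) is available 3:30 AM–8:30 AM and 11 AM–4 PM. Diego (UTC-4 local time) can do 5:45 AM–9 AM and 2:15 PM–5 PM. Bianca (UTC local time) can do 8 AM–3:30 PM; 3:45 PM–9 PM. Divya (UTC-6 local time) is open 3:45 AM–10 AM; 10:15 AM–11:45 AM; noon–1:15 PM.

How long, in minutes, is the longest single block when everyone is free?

180

Wei in UTC: 09:00-12:45, 16:15-21:00.
Farrukh in UTC: 08:30-13:30, 16:00-21:00 (add 5h to convert from UTC-5).
Diego in UTC: 09:45-13:00, 18:15-21:00 (add 4h to convert from UTC-4).
Bianca in UTC: 08:00-15:30, 15:45-21:00.
Divya in UTC: 09:45-16:00, 16:15-17:45, 18:00-19:15 (add 6h to convert from UTC-6).
Wei ∩ Farrukh: 09:00-12:45, 16:15-21:00.
Wei ∩ Farrukh ∩ Diego: 09:45-12:45, 18:15-21:00.
Wei ∩ Farrukh ∩ Diego ∩ Bianca: 09:45-12:45, 18:15-21:00.
Wei ∩ Farrukh ∩ Diego ∩ Bianca ∩ Divya: 09:45-12:45, 18:15-19:15.
The longest is 09:45-12:45 at 180 minutes.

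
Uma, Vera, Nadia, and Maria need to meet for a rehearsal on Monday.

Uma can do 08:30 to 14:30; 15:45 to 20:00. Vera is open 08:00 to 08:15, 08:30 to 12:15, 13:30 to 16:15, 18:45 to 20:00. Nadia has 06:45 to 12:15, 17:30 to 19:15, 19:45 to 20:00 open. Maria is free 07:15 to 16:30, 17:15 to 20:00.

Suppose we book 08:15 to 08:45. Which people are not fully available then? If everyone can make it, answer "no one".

Uma, Vera

Uma: not fully free for 08:15-08:45. Vera: not fully free for 08:15-08:45. Nadia: free for 08:15-08:45. Maria: free for 08:15-08:45.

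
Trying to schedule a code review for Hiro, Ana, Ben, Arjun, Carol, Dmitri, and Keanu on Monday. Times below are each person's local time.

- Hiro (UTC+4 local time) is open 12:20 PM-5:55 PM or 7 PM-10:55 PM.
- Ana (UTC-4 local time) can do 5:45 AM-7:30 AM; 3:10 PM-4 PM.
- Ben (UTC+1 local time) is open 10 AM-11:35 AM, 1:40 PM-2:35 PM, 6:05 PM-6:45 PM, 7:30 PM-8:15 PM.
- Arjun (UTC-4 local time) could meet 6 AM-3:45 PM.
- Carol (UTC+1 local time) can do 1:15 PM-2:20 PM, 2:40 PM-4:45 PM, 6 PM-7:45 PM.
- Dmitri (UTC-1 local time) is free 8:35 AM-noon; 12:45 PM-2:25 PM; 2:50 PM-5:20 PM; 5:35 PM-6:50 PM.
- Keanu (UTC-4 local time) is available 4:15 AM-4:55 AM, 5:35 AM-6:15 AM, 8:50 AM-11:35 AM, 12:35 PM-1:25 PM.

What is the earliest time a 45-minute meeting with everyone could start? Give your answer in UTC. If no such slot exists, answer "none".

Hiro in UTC: 08:20-13:55, 15:00-18:55 (subtract 4h to convert from UTC+4).
Ana in UTC: 09:45-11:30, 19:10-20:00 (add 4h to convert from UTC-4).
Ben in UTC: 09:00-10:35, 12:40-13:35, 17:05-17:45, 18:30-19:15 (subtract 1h to convert from UTC+1).
Arjun in UTC: 10:00-19:45 (add 4h to convert from UTC-4).
Carol in UTC: 12:15-13:20, 13:40-15:45, 17:00-18:45 (subtract 1h to convert from UTC+1).
Dmitri in UTC: 09:35-13:00, 13:45-15:25, 15:50-18:20, 18:35-19:50 (add 1h to convert from UTC-1).
Keanu in UTC: 08:15-08:55, 09:35-10:15, 12:50-15:35, 16:35-17:25 (add 4h to convert from UTC-4).
Hiro ∩ Ana: 09:45-11:30.
Hiro ∩ Ana ∩ Ben: 09:45-10:35.
Hiro ∩ Ana ∩ Ben ∩ Arjun: 10:00-10:35.
Hiro ∩ Ana ∩ Ben ∩ Arjun ∩ Carol: ∅.
Hiro ∩ Ana ∩ Ben ∩ Arjun ∩ Carol ∩ Dmitri: ∅.
Hiro ∩ Ana ∩ Ben ∩ Arjun ∩ Carol ∩ Dmitri ∩ Keanu: ∅.
There is no time when everyone is free.
No common window is at least 45 minutes long.

none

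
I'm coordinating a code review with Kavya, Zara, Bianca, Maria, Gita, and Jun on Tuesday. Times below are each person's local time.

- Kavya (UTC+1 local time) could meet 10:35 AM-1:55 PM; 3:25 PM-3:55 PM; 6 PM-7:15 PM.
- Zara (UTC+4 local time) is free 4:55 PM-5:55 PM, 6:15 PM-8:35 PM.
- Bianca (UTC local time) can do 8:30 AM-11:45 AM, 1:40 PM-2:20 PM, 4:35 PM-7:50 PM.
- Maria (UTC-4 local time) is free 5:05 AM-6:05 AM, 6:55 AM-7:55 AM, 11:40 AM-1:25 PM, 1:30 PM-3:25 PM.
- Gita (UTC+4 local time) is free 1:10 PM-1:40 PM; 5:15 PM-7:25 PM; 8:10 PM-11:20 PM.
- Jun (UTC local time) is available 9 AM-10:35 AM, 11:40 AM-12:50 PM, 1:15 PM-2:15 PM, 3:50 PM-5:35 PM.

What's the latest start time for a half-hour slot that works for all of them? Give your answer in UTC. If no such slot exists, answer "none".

none

Kavya in UTC: 09:35-12:55, 14:25-14:55, 17:00-18:15 (subtract 1h to convert from UTC+1).
Zara in UTC: 12:55-13:55, 14:15-16:35 (subtract 4h to convert from UTC+4).
Bianca in UTC: 08:30-11:45, 13:40-14:20, 16:35-19:50.
Maria in UTC: 09:05-10:05, 10:55-11:55, 15:40-17:25, 17:30-19:25 (add 4h to convert from UTC-4).
Gita in UTC: 09:10-09:40, 13:15-15:25, 16:10-19:20 (subtract 4h to convert from UTC+4).
Jun in UTC: 09:00-10:35, 11:40-12:50, 13:15-14:15, 15:50-17:35.
Kavya ∩ Zara: 14:25-14:55.
Kavya ∩ Zara ∩ Bianca: ∅.
Kavya ∩ Zara ∩ Bianca ∩ Maria: ∅.
Kavya ∩ Zara ∩ Bianca ∩ Maria ∩ Gita: ∅.
Kavya ∩ Zara ∩ Bianca ∩ Maria ∩ Gita ∩ Jun: ∅.
There is no time when everyone is free.
No common window is at least 30 minutes long.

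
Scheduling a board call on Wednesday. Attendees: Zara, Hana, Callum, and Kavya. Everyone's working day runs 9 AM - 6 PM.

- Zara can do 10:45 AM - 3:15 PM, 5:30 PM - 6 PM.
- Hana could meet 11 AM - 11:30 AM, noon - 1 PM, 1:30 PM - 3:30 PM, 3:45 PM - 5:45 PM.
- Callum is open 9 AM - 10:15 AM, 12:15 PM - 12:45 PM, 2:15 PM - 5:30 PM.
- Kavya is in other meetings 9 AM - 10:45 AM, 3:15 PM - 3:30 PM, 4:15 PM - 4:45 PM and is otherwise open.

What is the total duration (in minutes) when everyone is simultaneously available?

90

Zara free: 10:45-15:15, 17:30-18:00.
Hana free: 11:00-11:30, 12:00-13:00, 13:30-15:30, 15:45-17:45.
Callum free: 09:00-10:15, 12:15-12:45, 14:15-17:30.
Kavya free: 10:45-15:15, 15:30-16:15, 16:45-18:00 (invert busy blocks within the working day).
Zara ∩ Hana: 11:00-11:30, 12:00-13:00, 13:30-15:15, 17:30-17:45.
Zara ∩ Hana ∩ Callum: 12:15-12:45, 14:15-15:15.
Zara ∩ Hana ∩ Callum ∩ Kavya: 12:15-12:45, 14:15-15:15.
Those are the intersection windows.
Summing the common windows: 30 + 60 = 90 minutes.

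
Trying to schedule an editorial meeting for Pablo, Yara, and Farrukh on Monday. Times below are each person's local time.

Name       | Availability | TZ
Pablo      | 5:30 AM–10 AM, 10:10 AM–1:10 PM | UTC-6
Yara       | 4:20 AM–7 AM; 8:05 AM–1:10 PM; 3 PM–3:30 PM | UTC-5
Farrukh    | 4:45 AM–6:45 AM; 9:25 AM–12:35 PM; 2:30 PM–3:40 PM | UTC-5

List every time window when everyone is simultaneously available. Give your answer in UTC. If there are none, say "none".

11:30-11:45, 14:25-16:00, 16:10-17:35

Pablo in UTC: 11:30-16:00, 16:10-19:10 (add 6h to convert from UTC-6).
Yara in UTC: 09:20-12:00, 13:05-18:10, 20:00-20:30 (add 5h to convert from UTC-5).
Farrukh in UTC: 09:45-11:45, 14:25-17:35, 19:30-20:40 (add 5h to convert from UTC-5).
Pablo ∩ Yara: 11:30-12:00, 13:05-16:00, 16:10-18:10.
Pablo ∩ Yara ∩ Farrukh: 11:30-11:45, 14:25-16:00, 16:10-17:35.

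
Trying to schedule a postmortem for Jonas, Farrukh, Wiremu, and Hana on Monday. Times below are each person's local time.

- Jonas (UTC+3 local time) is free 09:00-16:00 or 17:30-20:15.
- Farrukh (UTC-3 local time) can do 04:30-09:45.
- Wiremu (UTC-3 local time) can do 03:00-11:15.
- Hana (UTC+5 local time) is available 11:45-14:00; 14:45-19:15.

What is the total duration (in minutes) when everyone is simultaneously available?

Jonas in UTC: 06:00-13:00, 14:30-17:15 (subtract 3h to convert from UTC+3).
Farrukh in UTC: 07:30-12:45 (add 3h to convert from UTC-3).
Wiremu in UTC: 06:00-14:15 (add 3h to convert from UTC-3).
Hana in UTC: 06:45-09:00, 09:45-14:15 (subtract 5h to convert from UTC+5).
Jonas ∩ Farrukh: 07:30-12:45.
Jonas ∩ Farrukh ∩ Wiremu: 07:30-12:45.
Jonas ∩ Farrukh ∩ Wiremu ∩ Hana: 07:30-09:00, 09:45-12:45.
So the common availability across everyone is 07:30-09:00, 09:45-12:45.
Summing the common windows: 90 + 180 = 270 minutes.

270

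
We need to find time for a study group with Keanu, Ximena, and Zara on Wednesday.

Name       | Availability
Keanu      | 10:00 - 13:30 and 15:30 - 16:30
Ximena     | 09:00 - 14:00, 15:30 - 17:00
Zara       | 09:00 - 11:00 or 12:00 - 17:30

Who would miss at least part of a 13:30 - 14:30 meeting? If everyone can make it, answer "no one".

Keanu, Ximena

Keanu: not fully free for 13:30-14:30. Ximena: not fully free for 13:30-14:30. Zara: free for 13:30-14:30.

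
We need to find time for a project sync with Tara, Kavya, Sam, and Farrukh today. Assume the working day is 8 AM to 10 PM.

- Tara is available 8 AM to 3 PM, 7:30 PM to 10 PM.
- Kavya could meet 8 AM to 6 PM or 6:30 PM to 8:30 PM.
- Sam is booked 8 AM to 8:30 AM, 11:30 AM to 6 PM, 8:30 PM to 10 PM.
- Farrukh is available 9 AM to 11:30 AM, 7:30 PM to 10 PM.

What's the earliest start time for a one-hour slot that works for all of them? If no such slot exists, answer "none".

Tara free: 08:00-15:00, 19:30-22:00.
Kavya free: 08:00-18:00, 18:30-20:30.
Sam free: 08:30-11:30, 18:00-20:30 (invert busy blocks within the working day).
Farrukh free: 09:00-11:30, 19:30-22:00.
Tara ∩ Kavya: 08:00-15:00, 19:30-20:30.
Tara ∩ Kavya ∩ Sam: 08:30-11:30, 19:30-20:30.
Tara ∩ Kavya ∩ Sam ∩ Farrukh: 09:00-11:30, 19:30-20:30.
The first common window of at least 60 minutes is 09:00-11:30, so the earliest start is 09:00.

09:00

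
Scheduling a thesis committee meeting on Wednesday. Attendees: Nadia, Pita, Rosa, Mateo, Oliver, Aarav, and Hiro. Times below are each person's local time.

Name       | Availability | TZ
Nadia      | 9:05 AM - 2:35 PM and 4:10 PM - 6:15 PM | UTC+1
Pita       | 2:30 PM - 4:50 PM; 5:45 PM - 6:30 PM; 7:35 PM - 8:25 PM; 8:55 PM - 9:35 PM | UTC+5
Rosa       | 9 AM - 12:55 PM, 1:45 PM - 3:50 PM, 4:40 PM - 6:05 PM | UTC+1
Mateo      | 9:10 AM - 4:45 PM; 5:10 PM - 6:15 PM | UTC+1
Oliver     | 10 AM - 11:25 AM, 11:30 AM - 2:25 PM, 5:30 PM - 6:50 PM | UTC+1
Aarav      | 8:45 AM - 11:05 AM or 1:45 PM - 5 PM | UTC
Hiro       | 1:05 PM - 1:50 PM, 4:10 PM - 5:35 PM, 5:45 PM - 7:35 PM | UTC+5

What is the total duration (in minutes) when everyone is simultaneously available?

Nadia in UTC: 08:05-13:35, 15:10-17:15 (subtract 1h to convert from UTC+1).
Pita in UTC: 09:30-11:50, 12:45-13:30, 14:35-15:25, 15:55-16:35 (subtract 5h to convert from UTC+5).
Rosa in UTC: 08:00-11:55, 12:45-14:50, 15:40-17:05 (subtract 1h to convert from UTC+1).
Mateo in UTC: 08:10-15:45, 16:10-17:15 (subtract 1h to convert from UTC+1).
Oliver in UTC: 09:00-10:25, 10:30-13:25, 16:30-17:50 (subtract 1h to convert from UTC+1).
Aarav in UTC: 08:45-11:05, 13:45-17:00.
Hiro in UTC: 08:05-08:50, 11:10-12:35, 12:45-14:35 (subtract 5h to convert from UTC+5).
Nadia ∩ Pita: 09:30-11:50, 12:45-13:30, 15:10-15:25, 15:55-16:35.
Nadia ∩ Pita ∩ Rosa: 09:30-11:50, 12:45-13:30, 15:55-16:35.
Nadia ∩ Pita ∩ Rosa ∩ Mateo: 09:30-11:50, 12:45-13:30, 16:10-16:35.
Nadia ∩ Pita ∩ Rosa ∩ Mateo ∩ Oliver: 09:30-10:25, 10:30-11:50, 12:45-13:25, 16:30-16:35.
Nadia ∩ Pita ∩ Rosa ∩ Mateo ∩ Oliver ∩ Aarav: 09:30-10:25, 10:30-11:05, 16:30-16:35.
Nadia ∩ Pita ∩ Rosa ∩ Mateo ∩ Oliver ∩ Aarav ∩ Hiro: ∅.
There is no time when everyone is free.
There is no common window, so the total is 0 minutes.

0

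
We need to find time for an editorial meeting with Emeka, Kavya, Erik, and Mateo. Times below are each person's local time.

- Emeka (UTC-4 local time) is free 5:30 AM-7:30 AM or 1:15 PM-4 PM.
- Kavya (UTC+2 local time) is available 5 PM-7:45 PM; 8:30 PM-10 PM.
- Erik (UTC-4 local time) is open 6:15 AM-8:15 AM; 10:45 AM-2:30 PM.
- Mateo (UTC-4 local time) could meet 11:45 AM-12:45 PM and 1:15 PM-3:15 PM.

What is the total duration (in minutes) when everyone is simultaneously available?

30

Emeka in UTC: 09:30-11:30, 17:15-20:00 (add 4h to convert from UTC-4).
Kavya in UTC: 15:00-17:45, 18:30-20:00 (subtract 2h to convert from UTC+2).
Erik in UTC: 10:15-12:15, 14:45-18:30 (add 4h to convert from UTC-4).
Mateo in UTC: 15:45-16:45, 17:15-19:15 (add 4h to convert from UTC-4).
Emeka ∩ Kavya: 17:15-17:45, 18:30-20:00.
Emeka ∩ Kavya ∩ Erik: 17:15-17:45.
Emeka ∩ Kavya ∩ Erik ∩ Mateo: 17:15-17:45.
That's a single block of 30 minutes.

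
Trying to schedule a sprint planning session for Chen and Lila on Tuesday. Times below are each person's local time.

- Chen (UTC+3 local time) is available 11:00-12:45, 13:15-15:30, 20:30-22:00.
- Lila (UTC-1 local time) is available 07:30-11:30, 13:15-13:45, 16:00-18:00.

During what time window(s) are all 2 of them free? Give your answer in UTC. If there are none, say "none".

Chen in UTC: 08:00-09:45, 10:15-12:30, 17:30-19:00 (subtract 3h to convert from UTC+3).
Lila in UTC: 08:30-12:30, 14:15-14:45, 17:00-19:00 (add 1h to convert from UTC-1).
Chen ∩ Lila: 08:30-09:45, 10:15-12:30, 17:30-19:00.

08:30-09:45, 10:15-12:30, 17:30-19:00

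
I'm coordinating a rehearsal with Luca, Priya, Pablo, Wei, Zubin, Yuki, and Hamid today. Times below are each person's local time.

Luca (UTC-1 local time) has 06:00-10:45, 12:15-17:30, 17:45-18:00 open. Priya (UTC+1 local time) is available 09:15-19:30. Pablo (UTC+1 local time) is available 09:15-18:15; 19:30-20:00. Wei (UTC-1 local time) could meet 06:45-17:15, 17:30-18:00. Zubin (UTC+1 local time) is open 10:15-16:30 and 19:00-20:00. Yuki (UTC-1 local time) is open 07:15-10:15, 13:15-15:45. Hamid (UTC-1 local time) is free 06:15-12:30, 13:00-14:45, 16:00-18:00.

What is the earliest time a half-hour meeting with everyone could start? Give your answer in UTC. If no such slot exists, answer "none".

09:15

Luca in UTC: 07:00-11:45, 13:15-18:30, 18:45-19:00 (add 1h to convert from UTC-1).
Priya in UTC: 08:15-18:30 (subtract 1h to convert from UTC+1).
Pablo in UTC: 08:15-17:15, 18:30-19:00 (subtract 1h to convert from UTC+1).
Wei in UTC: 07:45-18:15, 18:30-19:00 (add 1h to convert from UTC-1).
Zubin in UTC: 09:15-15:30, 18:00-19:00 (subtract 1h to convert from UTC+1).
Yuki in UTC: 08:15-11:15, 14:15-16:45 (add 1h to convert from UTC-1).
Hamid in UTC: 07:15-13:30, 14:00-15:45, 17:00-19:00 (add 1h to convert from UTC-1).
Luca ∩ Priya: 08:15-11:45, 13:15-18:30.
Luca ∩ Priya ∩ Pablo: 08:15-11:45, 13:15-17:15.
Luca ∩ Priya ∩ Pablo ∩ Wei: 08:15-11:45, 13:15-17:15.
Luca ∩ Priya ∩ Pablo ∩ Wei ∩ Zubin: 09:15-11:45, 13:15-15:30.
Luca ∩ Priya ∩ Pablo ∩ Wei ∩ Zubin ∩ Yuki: 09:15-11:15, 14:15-15:30.
Luca ∩ Priya ∩ Pablo ∩ Wei ∩ Zubin ∩ Yuki ∩ Hamid: 09:15-11:15, 14:15-15:30.
The first common window of at least 30 minutes is 09:15-11:15, so the earliest start is 09:15.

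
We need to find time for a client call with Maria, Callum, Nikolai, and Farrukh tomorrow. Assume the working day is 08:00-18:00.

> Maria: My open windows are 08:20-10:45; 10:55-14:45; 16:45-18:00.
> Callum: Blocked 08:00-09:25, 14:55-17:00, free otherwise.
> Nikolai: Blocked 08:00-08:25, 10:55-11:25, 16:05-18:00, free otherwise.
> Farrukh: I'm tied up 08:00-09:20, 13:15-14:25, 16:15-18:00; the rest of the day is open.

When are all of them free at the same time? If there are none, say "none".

09:25-10:45, 11:25-13:15, 14:25-14:45

Maria free: 08:20-10:45, 10:55-14:45, 16:45-18:00.
Callum free: 09:25-14:55, 17:00-18:00 (invert busy blocks within the working day).
Nikolai free: 08:25-10:55, 11:25-16:05 (invert busy blocks within the working day).
Farrukh free: 09:20-13:15, 14:25-16:15 (invert busy blocks within the working day).
Maria ∩ Callum: 09:25-10:45, 10:55-14:45, 17:00-18:00.
Maria ∩ Callum ∩ Nikolai: 09:25-10:45, 11:25-14:45.
Maria ∩ Callum ∩ Nikolai ∩ Farrukh: 09:25-10:45, 11:25-13:15, 14:25-14:45.
Those are the intersection windows.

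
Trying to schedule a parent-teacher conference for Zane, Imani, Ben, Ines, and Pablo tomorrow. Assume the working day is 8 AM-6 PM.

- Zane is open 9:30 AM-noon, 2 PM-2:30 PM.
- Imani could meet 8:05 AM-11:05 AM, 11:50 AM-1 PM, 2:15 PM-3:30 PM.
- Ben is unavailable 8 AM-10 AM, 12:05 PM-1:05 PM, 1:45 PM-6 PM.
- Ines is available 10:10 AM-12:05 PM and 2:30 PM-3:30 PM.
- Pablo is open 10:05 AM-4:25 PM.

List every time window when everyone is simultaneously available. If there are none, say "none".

10:10-11:05, 11:50-12:00

Zane free: 09:30-12:00, 14:00-14:30.
Imani free: 08:05-11:05, 11:50-13:00, 14:15-15:30.
Ben free: 10:00-12:05, 13:05-13:45 (invert busy blocks within the working day).
Ines free: 10:10-12:05, 14:30-15:30.
Pablo free: 10:05-16:25.
Zane ∩ Imani: 09:30-11:05, 11:50-12:00, 14:15-14:30.
Zane ∩ Imani ∩ Ben: 10:00-11:05, 11:50-12:00.
Zane ∩ Imani ∩ Ben ∩ Ines: 10:10-11:05, 11:50-12:00.
Zane ∩ Imani ∩ Ben ∩ Ines ∩ Pablo: 10:10-11:05, 11:50-12:00.
Those are the intersection windows.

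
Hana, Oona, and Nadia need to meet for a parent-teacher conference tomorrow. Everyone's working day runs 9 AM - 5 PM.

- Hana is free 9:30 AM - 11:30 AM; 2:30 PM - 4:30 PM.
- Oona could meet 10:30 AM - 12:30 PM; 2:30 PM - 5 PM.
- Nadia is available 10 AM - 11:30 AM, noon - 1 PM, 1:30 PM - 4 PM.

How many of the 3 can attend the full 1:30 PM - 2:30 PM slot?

Nadia can make the full 13:30-14:30 slot — that's 1.

1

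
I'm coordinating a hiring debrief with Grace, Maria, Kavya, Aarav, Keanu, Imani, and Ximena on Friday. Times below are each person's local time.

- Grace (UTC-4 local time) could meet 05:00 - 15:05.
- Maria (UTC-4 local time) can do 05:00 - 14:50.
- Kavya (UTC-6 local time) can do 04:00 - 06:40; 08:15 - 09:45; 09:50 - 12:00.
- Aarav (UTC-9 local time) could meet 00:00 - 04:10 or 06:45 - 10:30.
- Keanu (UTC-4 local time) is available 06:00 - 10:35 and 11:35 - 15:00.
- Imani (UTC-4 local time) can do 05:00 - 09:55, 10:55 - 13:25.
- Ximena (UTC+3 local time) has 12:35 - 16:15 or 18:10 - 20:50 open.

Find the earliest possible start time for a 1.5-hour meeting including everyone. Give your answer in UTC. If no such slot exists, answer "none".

Grace in UTC: 09:00-19:05 (add 4h to convert from UTC-4).
Maria in UTC: 09:00-18:50 (add 4h to convert from UTC-4).
Kavya in UTC: 10:00-12:40, 14:15-15:45, 15:50-18:00 (add 6h to convert from UTC-6).
Aarav in UTC: 09:00-13:10, 15:45-19:30 (add 9h to convert from UTC-9).
Keanu in UTC: 10:00-14:35, 15:35-19:00 (add 4h to convert from UTC-4).
Imani in UTC: 09:00-13:55, 14:55-17:25 (add 4h to convert from UTC-4).
Ximena in UTC: 09:35-13:15, 15:10-17:50 (subtract 3h to convert from UTC+3).
Grace ∩ Maria: 09:00-18:50.
Grace ∩ Maria ∩ Kavya: 10:00-12:40, 14:15-15:45, 15:50-18:00.
Grace ∩ Maria ∩ Kavya ∩ Aarav: 10:00-12:40, 15:50-18:00.
Grace ∩ Maria ∩ Kavya ∩ Aarav ∩ Keanu: 10:00-12:40, 15:50-18:00.
Grace ∩ Maria ∩ Kavya ∩ Aarav ∩ Keanu ∩ Imani: 10:00-12:40, 15:50-17:25.
Grace ∩ Maria ∩ Kavya ∩ Aarav ∩ Keanu ∩ Imani ∩ Ximena: 10:00-12:40, 15:50-17:25.
So the common availability across everyone is 10:00-12:40, 15:50-17:25.
The first common window of at least 90 minutes is 10:00-12:40, so the earliest start is 10:00.

10:00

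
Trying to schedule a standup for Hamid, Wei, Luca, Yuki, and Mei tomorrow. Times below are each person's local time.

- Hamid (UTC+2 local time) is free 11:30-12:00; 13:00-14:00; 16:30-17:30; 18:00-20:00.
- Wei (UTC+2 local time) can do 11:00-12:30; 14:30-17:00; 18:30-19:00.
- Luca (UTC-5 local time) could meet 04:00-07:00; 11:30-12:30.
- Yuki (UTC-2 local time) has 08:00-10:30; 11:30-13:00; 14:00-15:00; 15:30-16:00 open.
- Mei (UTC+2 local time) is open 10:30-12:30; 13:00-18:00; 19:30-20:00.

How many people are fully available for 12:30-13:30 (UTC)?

Hamid in UTC: 09:30-10:00, 11:00-12:00, 14:30-15:30, 16:00-18:00 (subtract 2h to convert from UTC+2).
Wei in UTC: 09:00-10:30, 12:30-15:00, 16:30-17:00 (subtract 2h to convert from UTC+2).
Luca in UTC: 09:00-12:00, 16:30-17:30 (add 5h to convert from UTC-5).
Yuki in UTC: 10:00-12:30, 13:30-15:00, 16:00-17:00, 17:30-18:00 (add 2h to convert from UTC-2).
Mei in UTC: 08:30-10:30, 11:00-16:00, 17:30-18:00 (subtract 2h to convert from UTC+2).
Wei and Mei can make the full 12:30-13:30 slot — that's 2.

2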